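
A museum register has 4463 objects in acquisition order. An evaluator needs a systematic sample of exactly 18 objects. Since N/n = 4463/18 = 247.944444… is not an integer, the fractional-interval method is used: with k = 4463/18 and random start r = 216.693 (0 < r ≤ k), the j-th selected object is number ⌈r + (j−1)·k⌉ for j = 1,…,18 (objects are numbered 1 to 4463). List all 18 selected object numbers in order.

217, 465, 713, 961, 1209, 1457, 1705, 1953, 2201, 2449, 2697, 2945, 3193, 3440, 3688, 3936, 4184, 4432

j=1: r + 0k = 216.693 → ⌈·⌉ = 217
j=2: r + 1k = 464.637444… → ⌈·⌉ = 465
j=3: r + 2k = 712.581888… → ⌈·⌉ = 713
j=4: r + 3k = 960.526333… → ⌈·⌉ = 961
j=5: r + 4k = 1208.470777… → ⌈·⌉ = 1209
j=6: r + 5k = 1456.415222… → ⌈·⌉ = 1457
j=7: r + 6k = 1704.359666… → ⌈·⌉ = 1705
j=8: r + 7k = 1952.304111… → ⌈·⌉ = 1953
j=9: r + 8k = 2200.248555… → ⌈·⌉ = 2201
j=10: r + 9k = 2448.193 → ⌈·⌉ = 2449
j=11: r + 10k = 2696.137444… → ⌈·⌉ = 2697
j=12: r + 11k = 2944.081888… → ⌈·⌉ = 2945
j=13: r + 12k = 3192.026333… → ⌈·⌉ = 3193
j=14: r + 13k = 3439.970777… → ⌈·⌉ = 3440
j=15: r + 14k = 3687.915222… → ⌈·⌉ = 3688
j=16: r + 15k = 3935.859666… → ⌈·⌉ = 3936
j=17: r + 16k = 4183.804111… → ⌈·⌉ = 4184
j=18: r + 17k = 4431.748555… → ⌈·⌉ = 4432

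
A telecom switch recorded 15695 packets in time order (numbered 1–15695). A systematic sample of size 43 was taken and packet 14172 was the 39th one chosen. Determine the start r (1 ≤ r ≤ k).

302

k = 15695/43 = 365
r = 14172 − (39−1)×365 = 14172 − 13870 = 302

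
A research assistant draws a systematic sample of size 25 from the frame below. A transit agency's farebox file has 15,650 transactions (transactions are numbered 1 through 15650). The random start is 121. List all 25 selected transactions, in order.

k = N/n = 15650/25 = 626
transaction 1: 121
transaction 2: 121 + 626 = 747
transaction 3: 747 + 626 = 1373
transaction 4: 1373 + 626 = 1999
transaction 5: 1999 + 626 = 2625
transaction 6: 2625 + 626 = 3251
transaction 7: 3251 + 626 = 3877
transaction 8: 3877 + 626 = 4503
transaction 9: 4503 + 626 = 5129
transaction 10: 5129 + 626 = 5755
transaction 11: 5755 + 626 = 6381
transaction 12: 6381 + 626 = 7007
transaction 13: 7007 + 626 = 7633
transaction 14: 7633 + 626 = 8259
transaction 15: 8259 + 626 = 8885
transaction 16: 8885 + 626 = 9511
transaction 17: 9511 + 626 = 10137
transaction 18: 10137 + 626 = 10763
transaction 19: 10763 + 626 = 11389
transaction 20: 11389 + 626 = 12015
transaction 21: 12015 + 626 = 12641
transaction 22: 12641 + 626 = 13267
transaction 23: 13267 + 626 = 13893
transaction 24: 13893 + 626 = 14519
transaction 25: 14519 + 626 = 15145

121, 747, 1373, 1999, 2625, 3251, 3877, 4503, 5129, 5755, 6381, 7007, 7633, 8259, 8885, 9511, 10137, 10763, 11389, 12015, 12641, 13267, 13893, 14519, 15145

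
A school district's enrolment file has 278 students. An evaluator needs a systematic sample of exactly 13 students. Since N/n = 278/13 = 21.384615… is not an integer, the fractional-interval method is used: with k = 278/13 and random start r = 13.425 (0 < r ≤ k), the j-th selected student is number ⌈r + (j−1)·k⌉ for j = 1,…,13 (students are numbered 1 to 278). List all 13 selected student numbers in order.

j=1: r + 0k = 13.425 → ⌈·⌉ = 14
j=2: r + 1k = 34.809615… → ⌈·⌉ = 35
j=3: r + 2k = 56.194230… → ⌈·⌉ = 57
j=4: r + 3k = 77.578846… → ⌈·⌉ = 78
j=5: r + 4k = 98.963461… → ⌈·⌉ = 99
j=6: r + 5k = 120.348076… → ⌈·⌉ = 121
j=7: r + 6k = 141.732692… → ⌈·⌉ = 142
j=8: r + 7k = 163.117307… → ⌈·⌉ = 164
j=9: r + 8k = 184.501923… → ⌈·⌉ = 185
j=10: r + 9k = 205.886538… → ⌈·⌉ = 206
j=11: r + 10k = 227.271153… → ⌈·⌉ = 228
j=12: r + 11k = 248.655769… → ⌈·⌉ = 249
j=13: r + 12k = 270.040384… → ⌈·⌉ = 271

14, 35, 57, 78, 99, 121, 142, 164, 185, 206, 228, 249, 271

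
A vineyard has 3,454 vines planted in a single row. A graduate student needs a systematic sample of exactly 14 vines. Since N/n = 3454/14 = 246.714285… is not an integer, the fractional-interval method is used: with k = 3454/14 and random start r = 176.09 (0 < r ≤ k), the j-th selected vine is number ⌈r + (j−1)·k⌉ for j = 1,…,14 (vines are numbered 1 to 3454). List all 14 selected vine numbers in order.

j=1: r + 0k = 176.09 → ⌈·⌉ = 177
j=2: r + 1k = 422.804285… → ⌈·⌉ = 423
j=3: r + 2k = 669.518571… → ⌈·⌉ = 670
j=4: r + 3k = 916.232857… → ⌈·⌉ = 917
j=5: r + 4k = 1162.947142… → ⌈·⌉ = 1163
j=6: r + 5k = 1409.661428… → ⌈·⌉ = 1410
j=7: r + 6k = 1656.375714… → ⌈·⌉ = 1657
j=8: r + 7k = 1903.09 → ⌈·⌉ = 1904
j=9: r + 8k = 2149.804285… → ⌈·⌉ = 2150
j=10: r + 9k = 2396.518571… → ⌈·⌉ = 2397
j=11: r + 10k = 2643.232857… → ⌈·⌉ = 2644
j=12: r + 11k = 2889.947142… → ⌈·⌉ = 2890
j=13: r + 12k = 3136.661428… → ⌈·⌉ = 3137
j=14: r + 13k = 3383.375714… → ⌈·⌉ = 3384

177, 423, 670, 917, 1163, 1410, 1657, 1904, 2150, 2397, 2644, 2890, 3137, 3384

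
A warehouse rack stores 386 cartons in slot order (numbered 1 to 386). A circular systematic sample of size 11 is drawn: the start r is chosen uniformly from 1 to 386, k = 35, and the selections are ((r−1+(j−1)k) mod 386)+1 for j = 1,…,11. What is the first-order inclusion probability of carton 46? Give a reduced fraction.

11/386

For each position j, as r ranges over 1…386 the j-th selection hits every carton exactly once, so carton 46 is selected for exactly 11 of the 386 starts.
Inclusion probability = 11/386.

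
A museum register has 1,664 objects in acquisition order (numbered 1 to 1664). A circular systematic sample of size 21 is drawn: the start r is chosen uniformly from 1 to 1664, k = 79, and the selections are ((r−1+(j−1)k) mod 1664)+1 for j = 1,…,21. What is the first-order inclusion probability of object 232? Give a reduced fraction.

For each position j, as r ranges over 1…1664 the j-th selection hits every object exactly once, so object 232 is selected for exactly 21 of the 1664 starts.
Inclusion probability = 21/1664.

21/1664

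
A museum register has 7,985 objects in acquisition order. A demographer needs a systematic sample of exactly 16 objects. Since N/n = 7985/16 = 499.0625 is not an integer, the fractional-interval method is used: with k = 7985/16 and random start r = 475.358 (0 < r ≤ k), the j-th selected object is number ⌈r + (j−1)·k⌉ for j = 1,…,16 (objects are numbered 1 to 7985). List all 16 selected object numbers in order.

j=1: r + 0k = 475.358 → ⌈·⌉ = 476
j=2: r + 1k = 974.4205 → ⌈·⌉ = 975
j=3: r + 2k = 1473.483 → ⌈·⌉ = 1474
j=4: r + 3k = 1972.5455 → ⌈·⌉ = 1973
j=5: r + 4k = 2471.608 → ⌈·⌉ = 2472
j=6: r + 5k = 2970.6705 → ⌈·⌉ = 2971
j=7: r + 6k = 3469.733 → ⌈·⌉ = 3470
j=8: r + 7k = 3968.7955 → ⌈·⌉ = 3969
j=9: r + 8k = 4467.858 → ⌈·⌉ = 4468
j=10: r + 9k = 4966.9205 → ⌈·⌉ = 4967
j=11: r + 10k = 5465.983 → ⌈·⌉ = 5466
j=12: r + 11k = 5965.0455 → ⌈·⌉ = 5966
j=13: r + 12k = 6464.108 → ⌈·⌉ = 6465
j=14: r + 13k = 6963.1705 → ⌈·⌉ = 6964
j=15: r + 14k = 7462.233 → ⌈·⌉ = 7463
j=16: r + 15k = 7961.2955 → ⌈·⌉ = 7962

476, 975, 1474, 1973, 2472, 2971, 3470, 3969, 4468, 4967, 5466, 5966, 6465, 6964, 7463, 7962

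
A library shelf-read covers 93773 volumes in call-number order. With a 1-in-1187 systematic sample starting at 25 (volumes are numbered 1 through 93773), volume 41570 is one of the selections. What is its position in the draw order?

36

k = 1187
position = (41570 − 25)/1187 + 1 = 41545/1187 + 1 = 35 + 1 = 36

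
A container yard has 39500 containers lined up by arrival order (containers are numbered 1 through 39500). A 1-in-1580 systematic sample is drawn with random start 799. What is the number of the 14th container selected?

21339

k = 1580
14th selection = r + (14−1)·k = 799 + 13×1580 = 799 + 20540 = 21339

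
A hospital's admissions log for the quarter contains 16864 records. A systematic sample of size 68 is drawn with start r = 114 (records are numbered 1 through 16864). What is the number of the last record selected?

k = 16864/68 = 248
68th selection = r + (68−1)·k = 114 + 67×248 = 114 + 16616 = 16730

16730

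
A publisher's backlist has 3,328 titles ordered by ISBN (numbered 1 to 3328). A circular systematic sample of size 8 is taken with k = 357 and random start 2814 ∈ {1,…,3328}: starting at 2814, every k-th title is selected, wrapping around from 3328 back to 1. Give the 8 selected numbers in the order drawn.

2814, 3171, 200, 557, 914, 1271, 1628, 1985

Selection 1: 2814
Selection 2: 2814 + 357 = 3171
Selection 3: 3171 + 357 = 3528 → 3528 − 3328 = 200
Selection 4: 200 + 357 = 557
Selection 5: 557 + 357 = 914
Selection 6: 914 + 357 = 1271
Selection 7: 1271 + 357 = 1628
Selection 8: 1628 + 357 = 1985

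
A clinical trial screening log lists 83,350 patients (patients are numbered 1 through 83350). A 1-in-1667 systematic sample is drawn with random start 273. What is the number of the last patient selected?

k = 1667
50th selection = r + (50−1)·k = 273 + 49×1667 = 273 + 81683 = 81956

81956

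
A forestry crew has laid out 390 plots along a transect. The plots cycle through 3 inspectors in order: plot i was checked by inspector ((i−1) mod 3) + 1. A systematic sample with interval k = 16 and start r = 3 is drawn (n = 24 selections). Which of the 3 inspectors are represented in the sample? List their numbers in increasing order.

1, 2, 3

Consecutive selections differ by k = 16, so their inspector numbers differ by 16 mod 3 = 1.
gcd(16, 3) = 1, so the sample visits 3/1 = 3 distinct residues mod 3.
Start 3 is inspector 3; the inspectors hit are 1, 2, 3.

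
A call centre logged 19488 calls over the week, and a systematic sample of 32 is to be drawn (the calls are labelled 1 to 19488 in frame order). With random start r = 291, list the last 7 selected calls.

k = N/n = 19488/32 = 609
26th selection = 291 + 25×609 = 15516
27th: 15516 + 609 = 16125
28th: 16125 + 609 = 16734
29th: 16734 + 609 = 17343
30th: 17343 + 609 = 17952
31st: 17952 + 609 = 18561
32nd: 18561 + 609 = 19170

15516, 16125, 16734, 17343, 17952, 18561, 19170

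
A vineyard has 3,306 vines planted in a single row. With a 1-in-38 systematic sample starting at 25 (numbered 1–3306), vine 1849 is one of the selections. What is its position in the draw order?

k = 38
position = (1849 − 25)/38 + 1 = 1824/38 + 1 = 48 + 1 = 49

49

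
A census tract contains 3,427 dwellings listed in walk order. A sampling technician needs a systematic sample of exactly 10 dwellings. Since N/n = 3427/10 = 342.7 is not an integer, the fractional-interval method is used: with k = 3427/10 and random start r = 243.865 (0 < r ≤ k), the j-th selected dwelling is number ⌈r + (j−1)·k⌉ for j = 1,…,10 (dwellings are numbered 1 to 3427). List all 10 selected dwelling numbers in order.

244, 587, 930, 1272, 1615, 1958, 2301, 2643, 2986, 3329

j=1: r + 0k = 243.865 → ⌈·⌉ = 244
j=2: r + 1k = 586.565 → ⌈·⌉ = 587
j=3: r + 2k = 929.265 → ⌈·⌉ = 930
j=4: r + 3k = 1271.965 → ⌈·⌉ = 1272
j=5: r + 4k = 1614.665 → ⌈·⌉ = 1615
j=6: r + 5k = 1957.365 → ⌈·⌉ = 1958
j=7: r + 6k = 2300.065 → ⌈·⌉ = 2301
j=8: r + 7k = 2642.765 → ⌈·⌉ = 2643
j=9: r + 8k = 2985.465 → ⌈·⌉ = 2986
j=10: r + 9k = 3328.165 → ⌈·⌉ = 3329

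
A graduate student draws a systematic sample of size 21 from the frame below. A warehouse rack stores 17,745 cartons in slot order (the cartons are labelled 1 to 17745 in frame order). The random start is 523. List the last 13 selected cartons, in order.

k = N/n = 17745/21 = 845
9th selection = 523 + 8×845 = 7283
10th: 7283 + 845 = 8128
11th: 8128 + 845 = 8973
12th: 8973 + 845 = 9818
13th: 9818 + 845 = 10663
14th: 10663 + 845 = 11508
15th: 11508 + 845 = 12353
16th: 12353 + 845 = 13198
17th: 13198 + 845 = 14043
18th: 14043 + 845 = 14888
19th: 14888 + 845 = 15733
20th: 15733 + 845 = 16578
21st: 16578 + 845 = 17423

7283, 8128, 8973, 9818, 10663, 11508, 12353, 13198, 14043, 14888, 15733, 16578, 17423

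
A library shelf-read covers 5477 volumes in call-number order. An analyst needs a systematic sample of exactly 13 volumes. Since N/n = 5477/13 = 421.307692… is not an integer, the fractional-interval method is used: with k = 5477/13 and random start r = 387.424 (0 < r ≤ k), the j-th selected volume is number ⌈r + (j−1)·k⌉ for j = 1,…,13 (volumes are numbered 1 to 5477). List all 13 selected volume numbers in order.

j=1: r + 0k = 387.424 → ⌈·⌉ = 388
j=2: r + 1k = 808.731692… → ⌈·⌉ = 809
j=3: r + 2k = 1230.039384… → ⌈·⌉ = 1231
j=4: r + 3k = 1651.347076… → ⌈·⌉ = 1652
j=5: r + 4k = 2072.654769… → ⌈·⌉ = 2073
j=6: r + 5k = 2493.962461… → ⌈·⌉ = 2494
j=7: r + 6k = 2915.270153… → ⌈·⌉ = 2916
j=8: r + 7k = 3336.577846… → ⌈·⌉ = 3337
j=9: r + 8k = 3757.885538… → ⌈·⌉ = 3758
j=10: r + 9k = 4179.193230… → ⌈·⌉ = 4180
j=11: r + 10k = 4600.500923… → ⌈·⌉ = 4601
j=12: r + 11k = 5021.808615… → ⌈·⌉ = 5022
j=13: r + 12k = 5443.116307… → ⌈·⌉ = 5444

388, 809, 1231, 1652, 2073, 2494, 2916, 3337, 3758, 4180, 4601, 5022, 5444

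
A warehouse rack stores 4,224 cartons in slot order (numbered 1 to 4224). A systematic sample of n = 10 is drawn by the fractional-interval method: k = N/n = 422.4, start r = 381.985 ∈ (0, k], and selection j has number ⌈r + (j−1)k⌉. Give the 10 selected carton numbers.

382, 805, 1227, 1650, 2072, 2494, 2917, 3339, 3762, 4184

j=1: r + 0k = 381.985 → ⌈·⌉ = 382
j=2: r + 1k = 804.385 → ⌈·⌉ = 805
j=3: r + 2k = 1226.785 → ⌈·⌉ = 1227
j=4: r + 3k = 1649.185 → ⌈·⌉ = 1650
j=5: r + 4k = 2071.585 → ⌈·⌉ = 2072
j=6: r + 5k = 2493.985 → ⌈·⌉ = 2494
j=7: r + 6k = 2916.385 → ⌈·⌉ = 2917
j=8: r + 7k = 3338.785 → ⌈·⌉ = 3339
j=9: r + 8k = 3761.185 → ⌈·⌉ = 3762
j=10: r + 9k = 4183.585 → ⌈·⌉ = 4184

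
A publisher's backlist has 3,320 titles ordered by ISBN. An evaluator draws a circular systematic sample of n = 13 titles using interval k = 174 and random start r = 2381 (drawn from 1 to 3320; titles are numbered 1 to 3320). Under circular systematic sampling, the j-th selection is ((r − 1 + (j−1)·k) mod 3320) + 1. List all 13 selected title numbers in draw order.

2381, 2555, 2729, 2903, 3077, 3251, 105, 279, 453, 627, 801, 975, 1149

Selection 1: 2381
Selection 2: 2381 + 174 = 2555
Selection 3: 2555 + 174 = 2729
Selection 4: 2729 + 174 = 2903
Selection 5: 2903 + 174 = 3077
Selection 6: 3077 + 174 = 3251
Selection 7: 3251 + 174 = 3425 → 3425 − 3320 = 105
Selection 8: 105 + 174 = 279
Selection 9: 279 + 174 = 453
Selection 10: 453 + 174 = 627
Selection 11: 627 + 174 = 801
Selection 12: 801 + 174 = 975
Selection 13: 975 + 174 = 1149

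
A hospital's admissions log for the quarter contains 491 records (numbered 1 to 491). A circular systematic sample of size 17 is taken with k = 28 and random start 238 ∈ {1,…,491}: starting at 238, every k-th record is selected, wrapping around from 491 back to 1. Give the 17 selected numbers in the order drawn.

Selection 1: 238
Selection 2: 238 + 28 = 266
Selection 3: 266 + 28 = 294
Selection 4: 294 + 28 = 322
Selection 5: 322 + 28 = 350
Selection 6: 350 + 28 = 378
Selection 7: 378 + 28 = 406
Selection 8: 406 + 28 = 434
Selection 9: 434 + 28 = 462
Selection 10: 462 + 28 = 490
Selection 11: 490 + 28 = 518 → 518 − 491 = 27
Selection 12: 27 + 28 = 55
Selection 13: 55 + 28 = 83
Selection 14: 83 + 28 = 111
Selection 15: 111 + 28 = 139
Selection 16: 139 + 28 = 167
Selection 17: 167 + 28 = 195

238, 266, 294, 322, 350, 378, 406, 434, 462, 490, 27, 55, 83, 111, 139, 167, 195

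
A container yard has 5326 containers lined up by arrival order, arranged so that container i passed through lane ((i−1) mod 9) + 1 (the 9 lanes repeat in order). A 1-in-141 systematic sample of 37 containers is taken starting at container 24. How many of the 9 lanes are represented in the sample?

Consecutive selections differ by k = 141, so their lane numbers differ by 141 mod 9 = 6.
gcd(141, 9) = 3, so the sample visits 9/3 = 3 distinct residues mod 9.
Start 24 is lane 6; the lanes hit are 3, 6, 9.

3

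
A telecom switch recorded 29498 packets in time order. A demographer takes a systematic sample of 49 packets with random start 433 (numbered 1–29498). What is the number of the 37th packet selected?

22105

k = 29498/49 = 602
37th selection = r + (37−1)·k = 433 + 36×602 = 433 + 21672 = 22105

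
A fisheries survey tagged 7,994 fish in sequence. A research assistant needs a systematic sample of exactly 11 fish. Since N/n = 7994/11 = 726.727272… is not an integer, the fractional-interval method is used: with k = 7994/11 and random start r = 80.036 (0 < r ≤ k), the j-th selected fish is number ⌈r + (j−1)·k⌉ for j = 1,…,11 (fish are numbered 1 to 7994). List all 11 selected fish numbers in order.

j=1: r + 0k = 80.036 → ⌈·⌉ = 81
j=2: r + 1k = 806.763272… → ⌈·⌉ = 807
j=3: r + 2k = 1533.490545… → ⌈·⌉ = 1534
j=4: r + 3k = 2260.217818… → ⌈·⌉ = 2261
j=5: r + 4k = 2986.945090… → ⌈·⌉ = 2987
j=6: r + 5k = 3713.672363… → ⌈·⌉ = 3714
j=7: r + 6k = 4440.399636… → ⌈·⌉ = 4441
j=8: r + 7k = 5167.126909… → ⌈·⌉ = 5168
j=9: r + 8k = 5893.854181… → ⌈·⌉ = 5894
j=10: r + 9k = 6620.581454… → ⌈·⌉ = 6621
j=11: r + 10k = 7347.308727… → ⌈·⌉ = 7348

81, 807, 1534, 2261, 2987, 3714, 4441, 5168, 5894, 6621, 7348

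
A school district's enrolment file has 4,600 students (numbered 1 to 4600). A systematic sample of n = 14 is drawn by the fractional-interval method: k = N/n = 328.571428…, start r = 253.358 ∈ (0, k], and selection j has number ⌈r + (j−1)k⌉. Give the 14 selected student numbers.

j=1: r + 0k = 253.358 → ⌈·⌉ = 254
j=2: r + 1k = 581.929428… → ⌈·⌉ = 582
j=3: r + 2k = 910.500857… → ⌈·⌉ = 911
j=4: r + 3k = 1239.072285… → ⌈·⌉ = 1240
j=5: r + 4k = 1567.643714… → ⌈·⌉ = 1568
j=6: r + 5k = 1896.215142… → ⌈·⌉ = 1897
j=7: r + 6k = 2224.786571… → ⌈·⌉ = 2225
j=8: r + 7k = 2553.358 → ⌈·⌉ = 2554
j=9: r + 8k = 2881.929428… → ⌈·⌉ = 2882
j=10: r + 9k = 3210.500857… → ⌈·⌉ = 3211
j=11: r + 10k = 3539.072285… → ⌈·⌉ = 3540
j=12: r + 11k = 3867.643714… → ⌈·⌉ = 3868
j=13: r + 12k = 4196.215142… → ⌈·⌉ = 4197
j=14: r + 13k = 4524.786571… → ⌈·⌉ = 4525

254, 582, 911, 1240, 1568, 1897, 2225, 2554, 2882, 3211, 3540, 3868, 4197, 4525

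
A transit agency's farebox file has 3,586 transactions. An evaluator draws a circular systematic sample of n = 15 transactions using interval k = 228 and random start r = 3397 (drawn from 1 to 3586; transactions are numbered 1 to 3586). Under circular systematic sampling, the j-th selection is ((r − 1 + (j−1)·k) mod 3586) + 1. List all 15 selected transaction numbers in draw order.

Selection 1: 3397
Selection 2: 3397 + 228 = 3625 → 3625 − 3586 = 39
Selection 3: 39 + 228 = 267
Selection 4: 267 + 228 = 495
Selection 5: 495 + 228 = 723
Selection 6: 723 + 228 = 951
Selection 7: 951 + 228 = 1179
Selection 8: 1179 + 228 = 1407
Selection 9: 1407 + 228 = 1635
Selection 10: 1635 + 228 = 1863
Selection 11: 1863 + 228 = 2091
Selection 12: 2091 + 228 = 2319
Selection 13: 2319 + 228 = 2547
Selection 14: 2547 + 228 = 2775
Selection 15: 2775 + 228 = 3003

3397, 39, 267, 495, 723, 951, 1179, 1407, 1635, 1863, 2091, 2319, 2547, 2775, 3003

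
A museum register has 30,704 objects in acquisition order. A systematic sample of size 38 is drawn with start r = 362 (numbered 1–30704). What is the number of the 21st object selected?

k = 30704/38 = 808
21st selection = r + (21−1)·k = 362 + 20×808 = 362 + 16160 = 16522

16522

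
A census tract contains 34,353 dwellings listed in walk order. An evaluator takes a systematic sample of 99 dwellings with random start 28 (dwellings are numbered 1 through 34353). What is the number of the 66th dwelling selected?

22583

k = 34353/99 = 347
66th selection = r + (66−1)·k = 28 + 65×347 = 28 + 22555 = 22583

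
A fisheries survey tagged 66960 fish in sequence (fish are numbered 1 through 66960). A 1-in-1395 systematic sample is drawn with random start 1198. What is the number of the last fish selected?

66763

k = 1395
48th selection = r + (48−1)·k = 1198 + 47×1395 = 1198 + 65565 = 66763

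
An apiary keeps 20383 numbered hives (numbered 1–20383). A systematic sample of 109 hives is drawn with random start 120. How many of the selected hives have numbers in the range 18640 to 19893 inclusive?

k = 20383/109 = 187
First selection ≥ 18640: 120 + ⌈(18640−120)/187⌉·187 = 120 + 100×187 = 18820
Last selection ≤ 19893: 120 + ⌊(19893−120)/187⌋·187 = 120 + 105×187 = 19755
Count = 105 − 100 + 1 = 6

6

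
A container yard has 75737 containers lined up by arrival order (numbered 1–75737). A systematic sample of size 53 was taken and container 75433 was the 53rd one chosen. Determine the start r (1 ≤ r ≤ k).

k = 75737/53 = 1429
r = 75433 − (53−1)×1429 = 75433 − 74308 = 1125

1125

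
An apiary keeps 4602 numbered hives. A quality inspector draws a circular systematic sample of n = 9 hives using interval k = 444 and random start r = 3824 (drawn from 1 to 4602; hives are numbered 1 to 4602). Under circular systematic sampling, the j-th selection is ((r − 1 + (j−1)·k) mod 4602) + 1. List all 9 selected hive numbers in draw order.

3824, 4268, 110, 554, 998, 1442, 1886, 2330, 2774

Selection 1: 3824
Selection 2: 3824 + 444 = 4268
Selection 3: 4268 + 444 = 4712 → 4712 − 4602 = 110
Selection 4: 110 + 444 = 554
Selection 5: 554 + 444 = 998
Selection 6: 998 + 444 = 1442
Selection 7: 1442 + 444 = 1886
Selection 8: 1886 + 444 = 2330
Selection 9: 2330 + 444 = 2774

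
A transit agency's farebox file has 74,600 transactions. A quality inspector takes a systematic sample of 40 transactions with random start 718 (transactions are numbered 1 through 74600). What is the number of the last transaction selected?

73453

k = 74600/40 = 1865
40th selection = r + (40−1)·k = 718 + 39×1865 = 718 + 72735 = 73453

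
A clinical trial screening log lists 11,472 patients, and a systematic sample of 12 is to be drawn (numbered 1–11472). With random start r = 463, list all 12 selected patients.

463, 1419, 2375, 3331, 4287, 5243, 6199, 7155, 8111, 9067, 10023, 10979

k = N/n = 11472/12 = 956
patient 1: 463
patient 2: 463 + 956 = 1419
patient 3: 1419 + 956 = 2375
patient 4: 2375 + 956 = 3331
patient 5: 3331 + 956 = 4287
patient 6: 4287 + 956 = 5243
patient 7: 5243 + 956 = 6199
patient 8: 6199 + 956 = 7155
patient 9: 7155 + 956 = 8111
patient 10: 8111 + 956 = 9067
patient 11: 9067 + 956 = 10023
patient 12: 10023 + 956 = 10979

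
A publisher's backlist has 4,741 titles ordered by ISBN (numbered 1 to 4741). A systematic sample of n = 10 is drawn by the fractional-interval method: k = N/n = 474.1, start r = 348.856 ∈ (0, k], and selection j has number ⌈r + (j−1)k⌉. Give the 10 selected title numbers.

349, 823, 1298, 1772, 2246, 2720, 3194, 3668, 4142, 4616

j=1: r + 0k = 348.856 → ⌈·⌉ = 349
j=2: r + 1k = 822.956 → ⌈·⌉ = 823
j=3: r + 2k = 1297.056 → ⌈·⌉ = 1298
j=4: r + 3k = 1771.156 → ⌈·⌉ = 1772
j=5: r + 4k = 2245.256 → ⌈·⌉ = 2246
j=6: r + 5k = 2719.356 → ⌈·⌉ = 2720
j=7: r + 6k = 3193.456 → ⌈·⌉ = 3194
j=8: r + 7k = 3667.556 → ⌈·⌉ = 3668
j=9: r + 8k = 4141.656 → ⌈·⌉ = 4142
j=10: r + 9k = 4615.756 → ⌈·⌉ = 4616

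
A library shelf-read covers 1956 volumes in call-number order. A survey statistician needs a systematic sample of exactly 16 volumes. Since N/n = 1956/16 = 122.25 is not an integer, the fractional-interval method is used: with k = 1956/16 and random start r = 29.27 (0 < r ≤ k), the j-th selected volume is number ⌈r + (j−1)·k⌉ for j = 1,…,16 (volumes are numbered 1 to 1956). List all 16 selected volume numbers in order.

j=1: r + 0k = 29.27 → ⌈·⌉ = 30
j=2: r + 1k = 151.52 → ⌈·⌉ = 152
j=3: r + 2k = 273.77 → ⌈·⌉ = 274
j=4: r + 3k = 396.02 → ⌈·⌉ = 397
j=5: r + 4k = 518.27 → ⌈·⌉ = 519
j=6: r + 5k = 640.52 → ⌈·⌉ = 641
j=7: r + 6k = 762.77 → ⌈·⌉ = 763
j=8: r + 7k = 885.02 → ⌈·⌉ = 886
j=9: r + 8k = 1007.27 → ⌈·⌉ = 1008
j=10: r + 9k = 1129.52 → ⌈·⌉ = 1130
j=11: r + 10k = 1251.77 → ⌈·⌉ = 1252
j=12: r + 11k = 1374.02 → ⌈·⌉ = 1375
j=13: r + 12k = 1496.27 → ⌈·⌉ = 1497
j=14: r + 13k = 1618.52 → ⌈·⌉ = 1619
j=15: r + 14k = 1740.77 → ⌈·⌉ = 1741
j=16: r + 15k = 1863.02 → ⌈·⌉ = 1864

30, 152, 274, 397, 519, 641, 763, 886, 1008, 1130, 1252, 1375, 1497, 1619, 1741, 1864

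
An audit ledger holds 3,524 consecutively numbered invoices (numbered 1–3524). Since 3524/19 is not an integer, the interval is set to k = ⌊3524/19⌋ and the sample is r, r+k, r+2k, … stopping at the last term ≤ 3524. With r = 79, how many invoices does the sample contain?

k = ⌊3524/19⌋ = 185
Achieved size = ⌊(3524 − 79)/185⌋ + 1 = ⌊3445/185⌋ + 1 = 18 + 1 = 19
(last selection: 79 + 18×185 = 3409 ≤ 3524; next would be 3594 > 3524)

19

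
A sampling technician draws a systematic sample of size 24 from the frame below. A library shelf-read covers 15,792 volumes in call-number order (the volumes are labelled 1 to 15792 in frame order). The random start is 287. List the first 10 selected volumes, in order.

k = N/n = 15792/24 = 658
volume 1: 287
volume 2: 287 + 658 = 945
volume 3: 945 + 658 = 1603
volume 4: 1603 + 658 = 2261
volume 5: 2261 + 658 = 2919
volume 6: 2919 + 658 = 3577
volume 7: 3577 + 658 = 4235
volume 8: 4235 + 658 = 4893
volume 9: 4893 + 658 = 5551
volume 10: 5551 + 658 = 6209

287, 945, 1603, 2261, 2919, 3577, 4235, 4893, 5551, 6209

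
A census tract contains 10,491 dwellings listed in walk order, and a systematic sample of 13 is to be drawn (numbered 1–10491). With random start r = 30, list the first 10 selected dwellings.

30, 837, 1644, 2451, 3258, 4065, 4872, 5679, 6486, 7293

k = N/n = 10491/13 = 807
dwelling 1: 30
dwelling 2: 30 + 807 = 837
dwelling 3: 837 + 807 = 1644
dwelling 4: 1644 + 807 = 2451
dwelling 5: 2451 + 807 = 3258
dwelling 6: 3258 + 807 = 4065
dwelling 7: 4065 + 807 = 4872
dwelling 8: 4872 + 807 = 5679
dwelling 9: 5679 + 807 = 6486
dwelling 10: 6486 + 807 = 7293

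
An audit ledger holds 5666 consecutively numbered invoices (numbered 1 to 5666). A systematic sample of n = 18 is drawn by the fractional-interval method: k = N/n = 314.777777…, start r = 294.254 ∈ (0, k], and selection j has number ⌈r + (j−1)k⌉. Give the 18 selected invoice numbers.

j=1: r + 0k = 294.254 → ⌈·⌉ = 295
j=2: r + 1k = 609.031777… → ⌈·⌉ = 610
j=3: r + 2k = 923.809555… → ⌈·⌉ = 924
j=4: r + 3k = 1238.587333… → ⌈·⌉ = 1239
j=5: r + 4k = 1553.365111… → ⌈·⌉ = 1554
j=6: r + 5k = 1868.142888… → ⌈·⌉ = 1869
j=7: r + 6k = 2182.920666… → ⌈·⌉ = 2183
j=8: r + 7k = 2497.698444… → ⌈·⌉ = 2498
j=9: r + 8k = 2812.476222… → ⌈·⌉ = 2813
j=10: r + 9k = 3127.254 → ⌈·⌉ = 3128
j=11: r + 10k = 3442.031777… → ⌈·⌉ = 3443
j=12: r + 11k = 3756.809555… → ⌈·⌉ = 3757
j=13: r + 12k = 4071.587333… → ⌈·⌉ = 4072
j=14: r + 13k = 4386.365111… → ⌈·⌉ = 4387
j=15: r + 14k = 4701.142888… → ⌈·⌉ = 4702
j=16: r + 15k = 5015.920666… → ⌈·⌉ = 5016
j=17: r + 16k = 5330.698444… → ⌈·⌉ = 5331
j=18: r + 17k = 5645.476222… → ⌈·⌉ = 5646

295, 610, 924, 1239, 1554, 1869, 2183, 2498, 2813, 3128, 3443, 3757, 4072, 4387, 4702, 5016, 5331, 5646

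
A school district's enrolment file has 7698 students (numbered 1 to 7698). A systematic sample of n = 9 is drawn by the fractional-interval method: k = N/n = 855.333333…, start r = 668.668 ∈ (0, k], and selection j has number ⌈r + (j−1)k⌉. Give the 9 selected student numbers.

669, 1525, 2380, 3235, 4091, 4946, 5801, 6657, 7512

j=1: r + 0k = 668.668 → ⌈·⌉ = 669
j=2: r + 1k = 1524.001333… → ⌈·⌉ = 1525
j=3: r + 2k = 2379.334666… → ⌈·⌉ = 2380
j=4: r + 3k = 3234.668 → ⌈·⌉ = 3235
j=5: r + 4k = 4090.001333… → ⌈·⌉ = 4091
j=6: r + 5k = 4945.334666… → ⌈·⌉ = 4946
j=7: r + 6k = 5800.668 → ⌈·⌉ = 5801
j=8: r + 7k = 6656.001333… → ⌈·⌉ = 6657
j=9: r + 8k = 7511.334666… → ⌈·⌉ = 7512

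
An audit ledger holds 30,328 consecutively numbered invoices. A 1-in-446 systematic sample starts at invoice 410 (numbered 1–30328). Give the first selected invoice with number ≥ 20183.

20480

k = 446
Steps past start: ⌈(20183 − 410)/446⌉ = ⌈19773/446⌉ = 45
Selected invoice: 410 + 45×446 = 20480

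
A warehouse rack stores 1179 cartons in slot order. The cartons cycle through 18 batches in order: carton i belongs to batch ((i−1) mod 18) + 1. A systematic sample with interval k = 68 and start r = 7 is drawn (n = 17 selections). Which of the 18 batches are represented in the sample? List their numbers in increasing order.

Consecutive selections differ by k = 68, so their batch numbers differ by 68 mod 18 = 14.
gcd(68, 18) = 2, so the sample visits 18/2 = 9 distinct residues mod 18.
Start 7 is batch 7; the batches hit are 1, 3, 5, 7, 9, 11, 13, 15, 17.

1, 3, 5, 7, 9, 11, 13, 15, 17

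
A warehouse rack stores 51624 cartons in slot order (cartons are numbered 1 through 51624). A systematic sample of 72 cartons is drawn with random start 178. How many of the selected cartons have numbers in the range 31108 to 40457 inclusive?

13

k = 51624/72 = 717
First selection ≥ 31108: 178 + ⌈(31108−178)/717⌉·717 = 178 + 44×717 = 31726
Last selection ≤ 40457: 178 + ⌊(40457−178)/717⌋·717 = 178 + 56×717 = 40330
Count = 56 − 44 + 1 = 13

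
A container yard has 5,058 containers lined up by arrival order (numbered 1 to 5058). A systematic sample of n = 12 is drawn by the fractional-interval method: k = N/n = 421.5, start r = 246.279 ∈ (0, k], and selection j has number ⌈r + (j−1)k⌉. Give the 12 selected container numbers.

247, 668, 1090, 1511, 1933, 2354, 2776, 3197, 3619, 4040, 4462, 4883

j=1: r + 0k = 246.279 → ⌈·⌉ = 247
j=2: r + 1k = 667.779 → ⌈·⌉ = 668
j=3: r + 2k = 1089.279 → ⌈·⌉ = 1090
j=4: r + 3k = 1510.779 → ⌈·⌉ = 1511
j=5: r + 4k = 1932.279 → ⌈·⌉ = 1933
j=6: r + 5k = 2353.779 → ⌈·⌉ = 2354
j=7: r + 6k = 2775.279 → ⌈·⌉ = 2776
j=8: r + 7k = 3196.779 → ⌈·⌉ = 3197
j=9: r + 8k = 3618.279 → ⌈·⌉ = 3619
j=10: r + 9k = 4039.779 → ⌈·⌉ = 4040
j=11: r + 10k = 4461.279 → ⌈·⌉ = 4462
j=12: r + 11k = 4882.779 → ⌈·⌉ = 4883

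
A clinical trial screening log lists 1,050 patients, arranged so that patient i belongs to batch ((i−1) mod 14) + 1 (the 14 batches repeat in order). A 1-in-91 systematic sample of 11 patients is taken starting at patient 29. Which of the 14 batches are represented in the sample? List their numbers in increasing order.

1, 8

Consecutive selections differ by k = 91, so their batch numbers differ by 91 mod 14 = 7.
gcd(91, 14) = 7, so the sample visits 14/7 = 2 distinct residues mod 14.
Start 29 is batch 1; the batches hit are 1, 8.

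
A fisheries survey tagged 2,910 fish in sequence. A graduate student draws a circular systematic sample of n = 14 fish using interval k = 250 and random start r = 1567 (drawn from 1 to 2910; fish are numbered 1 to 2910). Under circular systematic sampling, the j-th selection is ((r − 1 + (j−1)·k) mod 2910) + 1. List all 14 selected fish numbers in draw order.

Selection 1: 1567
Selection 2: 1567 + 250 = 1817
Selection 3: 1817 + 250 = 2067
Selection 4: 2067 + 250 = 2317
Selection 5: 2317 + 250 = 2567
Selection 6: 2567 + 250 = 2817
Selection 7: 2817 + 250 = 3067 → 3067 − 2910 = 157
Selection 8: 157 + 250 = 407
Selection 9: 407 + 250 = 657
Selection 10: 657 + 250 = 907
Selection 11: 907 + 250 = 1157
Selection 12: 1157 + 250 = 1407
Selection 13: 1407 + 250 = 1657
Selection 14: 1657 + 250 = 1907

1567, 1817, 2067, 2317, 2567, 2817, 157, 407, 657, 907, 1157, 1407, 1657, 1907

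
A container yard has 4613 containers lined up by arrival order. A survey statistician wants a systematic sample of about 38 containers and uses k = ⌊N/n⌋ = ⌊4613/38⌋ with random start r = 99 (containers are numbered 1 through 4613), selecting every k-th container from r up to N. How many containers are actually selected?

k = ⌊4613/38⌋ = 121
Achieved size = ⌊(4613 − 99)/121⌋ + 1 = ⌊4514/121⌋ + 1 = 37 + 1 = 38
(last selection: 99 + 37×121 = 4576 ≤ 4613; next would be 4697 > 4613)

38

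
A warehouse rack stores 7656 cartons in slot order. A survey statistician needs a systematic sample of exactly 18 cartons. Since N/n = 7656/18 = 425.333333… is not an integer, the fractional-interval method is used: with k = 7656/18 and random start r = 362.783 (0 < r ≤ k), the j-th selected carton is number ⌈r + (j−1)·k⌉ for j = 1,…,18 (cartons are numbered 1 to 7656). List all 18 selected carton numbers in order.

363, 789, 1214, 1639, 2065, 2490, 2915, 3341, 3766, 4191, 4617, 5042, 5467, 5893, 6318, 6743, 7169, 7594

j=1: r + 0k = 362.783 → ⌈·⌉ = 363
j=2: r + 1k = 788.116333… → ⌈·⌉ = 789
j=3: r + 2k = 1213.449666… → ⌈·⌉ = 1214
j=4: r + 3k = 1638.783 → ⌈·⌉ = 1639
j=5: r + 4k = 2064.116333… → ⌈·⌉ = 2065
j=6: r + 5k = 2489.449666… → ⌈·⌉ = 2490
j=7: r + 6k = 2914.783 → ⌈·⌉ = 2915
j=8: r + 7k = 3340.116333… → ⌈·⌉ = 3341
j=9: r + 8k = 3765.449666… → ⌈·⌉ = 3766
j=10: r + 9k = 4190.783 → ⌈·⌉ = 4191
j=11: r + 10k = 4616.116333… → ⌈·⌉ = 4617
j=12: r + 11k = 5041.449666… → ⌈·⌉ = 5042
j=13: r + 12k = 5466.783 → ⌈·⌉ = 5467
j=14: r + 13k = 5892.116333… → ⌈·⌉ = 5893
j=15: r + 14k = 6317.449666… → ⌈·⌉ = 6318
j=16: r + 15k = 6742.783 → ⌈·⌉ = 6743
j=17: r + 16k = 7168.116333… → ⌈·⌉ = 7169
j=18: r + 17k = 7593.449666… → ⌈·⌉ = 7594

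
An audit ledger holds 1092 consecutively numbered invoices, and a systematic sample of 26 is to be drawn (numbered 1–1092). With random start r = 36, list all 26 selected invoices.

36, 78, 120, 162, 204, 246, 288, 330, 372, 414, 456, 498, 540, 582, 624, 666, 708, 750, 792, 834, 876, 918, 960, 1002, 1044, 1086

k = N/n = 1092/26 = 42
invoice 1: 36
invoice 2: 36 + 42 = 78
invoice 3: 78 + 42 = 120
invoice 4: 120 + 42 = 162
invoice 5: 162 + 42 = 204
invoice 6: 204 + 42 = 246
invoice 7: 246 + 42 = 288
invoice 8: 288 + 42 = 330
invoice 9: 330 + 42 = 372
invoice 10: 372 + 42 = 414
invoice 11: 414 + 42 = 456
invoice 12: 456 + 42 = 498
invoice 13: 498 + 42 = 540
invoice 14: 540 + 42 = 582
invoice 15: 582 + 42 = 624
invoice 16: 624 + 42 = 666
invoice 17: 666 + 42 = 708
invoice 18: 708 + 42 = 750
invoice 19: 750 + 42 = 792
invoice 20: 792 + 42 = 834
invoice 21: 834 + 42 = 876
invoice 22: 876 + 42 = 918
invoice 23: 918 + 42 = 960
invoice 24: 960 + 42 = 1002
invoice 25: 1002 + 42 = 1044
invoice 26: 1044 + 42 = 1086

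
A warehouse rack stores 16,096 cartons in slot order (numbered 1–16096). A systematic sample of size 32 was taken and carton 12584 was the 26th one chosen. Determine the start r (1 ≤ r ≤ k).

k = 16096/32 = 503
r = 12584 − (26−1)×503 = 12584 − 12575 = 9

9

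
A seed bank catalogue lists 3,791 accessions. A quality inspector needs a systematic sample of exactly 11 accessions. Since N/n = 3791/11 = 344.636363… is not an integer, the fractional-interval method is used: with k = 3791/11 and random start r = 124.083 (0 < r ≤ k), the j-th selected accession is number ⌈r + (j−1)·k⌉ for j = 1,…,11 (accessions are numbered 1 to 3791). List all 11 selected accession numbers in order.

125, 469, 814, 1158, 1503, 1848, 2192, 2537, 2882, 3226, 3571

j=1: r + 0k = 124.083 → ⌈·⌉ = 125
j=2: r + 1k = 468.719363… → ⌈·⌉ = 469
j=3: r + 2k = 813.355727… → ⌈·⌉ = 814
j=4: r + 3k = 1157.992090… → ⌈·⌉ = 1158
j=5: r + 4k = 1502.628454… → ⌈·⌉ = 1503
j=6: r + 5k = 1847.264818… → ⌈·⌉ = 1848
j=7: r + 6k = 2191.901181… → ⌈·⌉ = 2192
j=8: r + 7k = 2536.537545… → ⌈·⌉ = 2537
j=9: r + 8k = 2881.173909… → ⌈·⌉ = 2882
j=10: r + 9k = 3225.810272… → ⌈·⌉ = 3226
j=11: r + 10k = 3570.446636… → ⌈·⌉ = 3571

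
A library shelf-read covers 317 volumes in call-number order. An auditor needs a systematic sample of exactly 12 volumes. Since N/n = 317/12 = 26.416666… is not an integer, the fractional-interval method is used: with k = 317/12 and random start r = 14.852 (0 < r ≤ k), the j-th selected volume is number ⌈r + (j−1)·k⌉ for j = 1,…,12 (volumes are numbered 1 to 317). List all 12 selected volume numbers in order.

j=1: r + 0k = 14.852 → ⌈·⌉ = 15
j=2: r + 1k = 41.268666… → ⌈·⌉ = 42
j=3: r + 2k = 67.685333… → ⌈·⌉ = 68
j=4: r + 3k = 94.102 → ⌈·⌉ = 95
j=5: r + 4k = 120.518666… → ⌈·⌉ = 121
j=6: r + 5k = 146.935333… → ⌈·⌉ = 147
j=7: r + 6k = 173.352 → ⌈·⌉ = 174
j=8: r + 7k = 199.768666… → ⌈·⌉ = 200
j=9: r + 8k = 226.185333… → ⌈·⌉ = 227
j=10: r + 9k = 252.602 → ⌈·⌉ = 253
j=11: r + 10k = 279.018666… → ⌈·⌉ = 280
j=12: r + 11k = 305.435333… → ⌈·⌉ = 306

15, 42, 68, 95, 121, 147, 174, 200, 227, 253, 280, 306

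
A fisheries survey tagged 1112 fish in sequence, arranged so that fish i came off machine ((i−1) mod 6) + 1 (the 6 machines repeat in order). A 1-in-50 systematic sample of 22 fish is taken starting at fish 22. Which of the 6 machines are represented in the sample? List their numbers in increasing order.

2, 4, 6

Consecutive selections differ by k = 50, so their machine numbers differ by 50 mod 6 = 2.
gcd(50, 6) = 2, so the sample visits 6/2 = 3 distinct residues mod 6.
Start 22 is machine 4; the machines hit are 2, 4, 6.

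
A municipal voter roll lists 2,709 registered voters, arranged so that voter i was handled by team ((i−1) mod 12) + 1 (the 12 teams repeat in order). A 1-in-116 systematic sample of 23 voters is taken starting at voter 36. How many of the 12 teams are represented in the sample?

3

Consecutive selections differ by k = 116, so their team numbers differ by 116 mod 12 = 8.
gcd(116, 12) = 4, so the sample visits 12/4 = 3 distinct residues mod 12.
Start 36 is team 12; the teams hit are 4, 8, 12.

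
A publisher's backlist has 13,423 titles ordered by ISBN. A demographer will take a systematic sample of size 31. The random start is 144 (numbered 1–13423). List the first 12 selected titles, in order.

144, 577, 1010, 1443, 1876, 2309, 2742, 3175, 3608, 4041, 4474, 4907

k = N/n = 13423/31 = 433
title 1: 144
title 2: 144 + 433 = 577
title 3: 577 + 433 = 1010
title 4: 1010 + 433 = 1443
title 5: 1443 + 433 = 1876
title 6: 1876 + 433 = 2309
title 7: 2309 + 433 = 2742
title 8: 2742 + 433 = 3175
title 9: 3175 + 433 = 3608
title 10: 3608 + 433 = 4041
title 11: 4041 + 433 = 4474
title 12: 4474 + 433 = 4907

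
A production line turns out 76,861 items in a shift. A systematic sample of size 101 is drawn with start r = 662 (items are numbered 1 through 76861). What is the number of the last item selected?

k = 76861/101 = 761
101st selection = r + (101−1)·k = 662 + 100×761 = 662 + 76100 = 76762

76762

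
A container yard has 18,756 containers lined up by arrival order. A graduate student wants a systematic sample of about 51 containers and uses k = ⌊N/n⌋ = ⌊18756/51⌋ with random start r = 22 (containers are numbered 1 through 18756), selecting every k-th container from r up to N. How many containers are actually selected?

k = ⌊18756/51⌋ = 367
Achieved size = ⌊(18756 − 22)/367⌋ + 1 = ⌊18734/367⌋ + 1 = 51 + 1 = 52
(last selection: 22 + 51×367 = 18739 ≤ 18756; next would be 19106 > 18756)

52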